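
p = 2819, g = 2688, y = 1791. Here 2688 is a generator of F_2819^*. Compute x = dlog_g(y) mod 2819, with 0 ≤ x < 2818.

Baby-step giant-step with m = ceil(sqrt(2818)) = 54.
Baby table (2688^j mod 2819 for j=0..53):
  0:1  1:2688  2:247  3:1471  4:1810  5:2505  6:1668  7:1374
  8:422  9:1098  10:2750  11:582  12:2690  13:2804  14:1965  15:1933
  16:487  17:1040  18:1891  19:351  20:1942  21:2127  22:444  23:1035
  24:2546  25:1935  26:225  27:1534  28:2014  29:1152  30:1314  31:2644
  32:373  33:1879  34:1923  35:1797  36:1389  37:1276  38:1984  39:2263
  40:2361  41:799  42:2453  43:23  44:2625  45:43  46:5  47:2164
  48:1235  49:1717  50:593  51:1249  52:2702  53:1232
Giant step factor: 2688^(-54) ≡ 1658 (mod 2819).
Scan 1791·1658^i mod 2819 for i = 0, 1, …:
  i=0: 1791   i=1: 1071   i=2: 2567   i=3: 2215
  i=4: 2132   i=5: 2649   i=6: 40   i=7: 1483
  i=8: 646   i=9: 2667     …   i=36: 1944
  i=37: 1035
Match at i=37, j=23: x = 37·54 + 23 = 2021.

2021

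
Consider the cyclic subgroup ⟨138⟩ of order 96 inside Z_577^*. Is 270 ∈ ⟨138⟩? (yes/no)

270 ∈ ⟨138⟩ iff 270^96 ≡ 1 (mod 577), since |⟨138⟩| = 96.
270^96 mod 577 = 214.
Since 214 ≠ 1, 270 does not lie in the subgroup.

no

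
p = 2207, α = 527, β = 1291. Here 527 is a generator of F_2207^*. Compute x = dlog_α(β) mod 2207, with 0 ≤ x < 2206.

1081

Baby-step giant-step with m = ceil(sqrt(2206)) = 47.
Baby table (527^j mod 2207 for j=0..46):
  0:1  1:527  2:1854  3:1564  4:1017  5:1865  6:740  7:1548
  8:1413  9:892  10:2200  11:725  12:264  13:87  14:1709  15:187
  16:1441  17:199  18:1144  19:377  20:49  21:1546  22:359  23:1598
  24:1279  25:898  26:948  27:814  28:820  29:1775  30:1864  31:213
  32:1901  33:2056  34:2082  35:335  36:2192  37:923  38:881  39:817
  40:194  41:716  42:2142  43:1057  44:875  45:2069  46:105
Giant step factor: 527^(-47) ≡ 1338 (mod 2207).
Scan 1291·1338^i mod 2207 for i = 0, 1, …:
  i=0: 1291   i=1: 1484   i=2: 1499   i=3: 1706
  i=4: 590   i=5: 1521   i=6: 244   i=7: 2043
  i=8: 1268   i=9: 1608     …   i=22: 160
  i=23: 1
Match at i=23, j=0: x = 23·47 + 0 = 1081.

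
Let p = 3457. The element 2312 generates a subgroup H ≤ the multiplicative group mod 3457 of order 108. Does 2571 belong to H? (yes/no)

2571 ∈ ⟨2312⟩ iff 2571^108 ≡ 1 (mod 3457), since |⟨2312⟩| = 108.
2571^108 mod 3457 = 1.
Since 1 = 1, 2571 lies in the subgroup.

yes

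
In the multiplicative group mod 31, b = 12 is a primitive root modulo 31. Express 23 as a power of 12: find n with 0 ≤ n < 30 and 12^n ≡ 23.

3

Successive powers of 12 modulo 31:
  12^0=1  12^1=12  12^2=20  12^3=23
So 12^3 ≡ 23 (mod 31), giving n = 3.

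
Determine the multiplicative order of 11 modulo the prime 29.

28

The order of 11 must divide p − 1 = 28 = 2^2 · 7.
Divisors: 1, 2, 4, 7, 14, 28.
Check each in increasing order: 11^1 ≡ 11;  11^2 ≡ 5;  11^4 ≡ 25;  11^7 ≡ 12;  11^14 ≡ 28;  11^28 ≡ 1.
Smallest exponent giving 1 is 28.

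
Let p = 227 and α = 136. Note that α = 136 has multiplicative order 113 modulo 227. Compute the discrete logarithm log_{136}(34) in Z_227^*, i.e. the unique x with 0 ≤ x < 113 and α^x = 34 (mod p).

32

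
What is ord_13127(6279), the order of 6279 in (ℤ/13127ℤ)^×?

The order of 6279 must divide p − 1 = 13126 = 2 · 6563.
Divisors: 1, 2, 6563, 13126.
Check each in increasing order: 6279^1 ≡ 6279;  6279^2 ≡ 5460;  6279^6563 ≡ 13126;  6279^13126 ≡ 1.
Smallest exponent giving 1 is 13126.

13126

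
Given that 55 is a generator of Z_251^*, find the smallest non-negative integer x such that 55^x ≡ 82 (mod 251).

129

Baby-step giant-step with m = ceil(sqrt(250)) = 16.
Baby table (55^j mod 251 for j=0..15):
  0:1  1:55  2:13  3:213  4:169  5:8  6:189  7:104
  8:198  9:97  10:64  11:6  12:79  13:78  14:23  15:10
Giant step factor: 55^(-16) ≡ 68 (mod 251).
Scan 82·68^i mod 251 for i = 0, 1, …:
  i=0: 82   i=1: 54   i=2: 158   i=3: 202
  i=4: 182   i=5: 77   i=6: 216   i=7: 130
  i=8: 55
Match at i=8, j=1: x = 8·16 + 1 = 129.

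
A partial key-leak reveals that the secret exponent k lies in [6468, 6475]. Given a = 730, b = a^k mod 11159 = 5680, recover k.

Compute 730^6468 mod 11159 = 800, then multiply by 730 repeatedly:
  730^6468=800  730^6469=3732  730^6470=1564  730^6471=3502  730^6472=1049
  730^6473=6958  730^6474=1995  730^6475=5680
Found 5680 at exponent 6475.

6475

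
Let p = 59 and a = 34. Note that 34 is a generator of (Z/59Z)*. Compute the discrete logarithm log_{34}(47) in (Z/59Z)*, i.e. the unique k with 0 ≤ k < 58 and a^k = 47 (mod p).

43

Baby-step giant-step with m = ceil(sqrt(58)) = 8.
Baby table (34^j mod 59 for j=0..7):
  0:1  1:34  2:35  3:10  4:45  5:55  6:41  7:37
Giant step factor: 34^(-8) ≡ 28 (mod 59).
Scan 47·28^i mod 59 for i = 0, 1, …:
  i=0: 47   i=1: 18   i=2: 32   i=3: 11
  i=4: 13   i=5: 10
Match at i=5, j=3: k = 5·8 + 3 = 43.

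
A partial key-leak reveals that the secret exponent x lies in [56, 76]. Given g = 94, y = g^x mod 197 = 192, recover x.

Compute 94^56 mod 197 = 104, then multiply by 94 repeatedly:
  94^56=104  94^57=123  94^58=136  94^59=176  94^60=193
  94^61=18  94^62=116  94^63=69  94^64=182  94^65=166
  94^66=41  94^67=111  94^68=190  94^69=130  94^70=6
  94^71=170  94^72=23  94^73=192
Found 192 at exponent 73.

73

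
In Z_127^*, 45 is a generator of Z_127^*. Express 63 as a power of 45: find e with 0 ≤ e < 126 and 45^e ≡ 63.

99

Baby-step giant-step with m = ceil(sqrt(126)) = 12.
Baby table (45^j mod 127 for j=0..11):
  0:1  1:45  2:120  3:66  4:49  5:46  6:38  7:59
  8:115  9:95  10:84  11:97
Giant step factor: 45^(-12) ≡ 100 (mod 127).
Scan 63·100^i mod 127 for i = 0, 1, …:
  i=0: 63   i=1: 77   i=2: 80   i=3: 126
  i=4: 27   i=5: 33   i=6: 125   i=7: 54
  i=8: 66
Match at i=8, j=3: e = 8·12 + 3 = 99.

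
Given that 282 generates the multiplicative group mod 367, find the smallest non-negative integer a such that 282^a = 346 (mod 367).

Baby-step giant-step with m = ceil(sqrt(366)) = 20.
Baby table (282^j mod 367 for j=0..19):
  0:1  1:282  2:252  3:233  4:13  5:363  6:340  7:93
  8:169  9:315  10:16  11:108  12:362  13:58  14:208  15:303
  16:302  17:20  18:135  19:269
Giant step factor: 282^(-20) ≡ 162 (mod 367).
Scan 346·162^i mod 367 for i = 0, 1, …:
  i=0: 346   i=1: 268   i=2: 110   i=3: 204
  i=4: 18   i=5: 347   i=6: 63   i=7: 297
  i=8: 37   i=9: 122     …   i=14: 256
  i=15: 1
Match at i=15, j=0: a = 15·20 + 0 = 300.

300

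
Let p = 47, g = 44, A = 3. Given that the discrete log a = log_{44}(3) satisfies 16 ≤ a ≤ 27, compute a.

24

Compute 44^16 mod 47 = 32, then multiply by 44 repeatedly:
  44^16=32  44^17=45  44^18=6  44^19=29  44^20=7
  44^21=26  44^22=16  44^23=46  44^24=3
Found 3 at exponent 24.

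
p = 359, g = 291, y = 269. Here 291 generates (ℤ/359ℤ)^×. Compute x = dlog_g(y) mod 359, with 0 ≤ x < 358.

117

Baby-step giant-step with m = ceil(sqrt(358)) = 19.
Baby table (291^j mod 359 for j=0..18):
  0:1  1:291  2:316  3:52  4:54  5:277  6:191  7:295
  8:44  9:239  10:262  11:134  12:222  13:341  14:147  15:56
  16:141  17:105  18:40
Giant step factor: 291^(-19) ≡ 248 (mod 359).
Scan 269·248^i mod 359 for i = 0, 1, …:
  i=0: 269   i=1: 297   i=2: 61   i=3: 50
  i=4: 194   i=5: 6   i=6: 52
Match at i=6, j=3: x = 6·19 + 3 = 117.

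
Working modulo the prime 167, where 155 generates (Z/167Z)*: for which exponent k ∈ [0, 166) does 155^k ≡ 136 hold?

115

Baby-step giant-step with m = ceil(sqrt(166)) = 13.
Baby table (155^j mod 167 for j=0..12):
  0:1  1:155  2:144  3:109  4:28  5:165  6:24  7:46
  8:116  9:111  10:4  11:119  12:75
Giant step factor: 155^(-13) ≡ 149 (mod 167).
Scan 136·149^i mod 167 for i = 0, 1, …:
  i=0: 136   i=1: 57   i=2: 143   i=3: 98
  i=4: 73   i=5: 22   i=6: 105   i=7: 114
  i=8: 119
Match at i=8, j=11: k = 8·13 + 11 = 115.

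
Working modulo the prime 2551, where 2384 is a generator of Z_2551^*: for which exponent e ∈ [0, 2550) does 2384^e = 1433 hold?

2106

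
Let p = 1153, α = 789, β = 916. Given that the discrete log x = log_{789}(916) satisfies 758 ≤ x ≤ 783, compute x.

Compute 789^758 mod 1153 = 591, then multiply by 789 repeatedly:
  789^758=591  789^759=487  789^760=294  789^761=213  789^762=872
  789^763=820  789^764=147  789^765=683  789^766=436  789^767=410
  789^768=650  789^769=918  789^770=218  789^771=205  789^772=325
  789^773=459  789^774=109  789^775=679  789^776=739  789^777=806
  789^778=631  789^779=916
Found 916 at exponent 779.

779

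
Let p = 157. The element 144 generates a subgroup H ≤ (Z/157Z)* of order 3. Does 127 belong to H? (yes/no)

127 ∈ ⟨144⟩ iff 127^3 ≡ 1 (mod 157), since |⟨144⟩| = 3.
127^3 mod 157 = 4.
Since 4 ≠ 1, 127 does not lie in the subgroup.

no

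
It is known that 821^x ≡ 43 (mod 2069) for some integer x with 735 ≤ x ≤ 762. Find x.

739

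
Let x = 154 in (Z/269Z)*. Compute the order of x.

134

The order of 154 must divide p − 1 = 268 = 2^2 · 67.
Divisors: 1, 2, 4, 67, 134, 268.
Check each in increasing order: 154^1 ≡ 154;  154^2 ≡ 44;  154^4 ≡ 53;  154^67 ≡ 268;  154^134 ≡ 1.
Smallest exponent giving 1 is 134.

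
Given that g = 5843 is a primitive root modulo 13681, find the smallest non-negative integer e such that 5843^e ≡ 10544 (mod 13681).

Baby-step giant-step with m = ceil(sqrt(13680)) = 117.
Baby table (5843^j mod 13681 for j=0..116):
  0:1  1:5843  2:6554  3:1903  4:10257  5:8871  6:9625  7:9965
  8:12840  9:11197  10:1529  11:254  12:6574  13:9315  14:4527  15:5888
  16:9550  17:9532  18:125  19:5282  20:12071  21:5298  22:9792  23:714
  24:12878  25:654  26:4323  27:4163  28:13272  29:4388  30:890  31:1490
  32:4954  33:10907  34:3503  35:1253  36:1944  37:3562  38:3965  39:5562
  40:6391  41:7164  42:9073  43:13345  44:6816  45:497  46:3599  47:1260
  48:1802  49:8397  50:3605  51:8956  52:83  53:6134  54:10423  55:7458
  56:3109  57:11200  58:5377  59:6235  60:12283  61:12724  62:3778  63:7401
  64:12083  65:7009  66:6354  67:9869  68:12833  69:11339  70:10375  71:614
  72:3180  73:1942  74:5557  75:4538  76:1756  77:13239  78:3103  79:3504
  80:7096  81:8498  82:5465  83:541  84:752  85:2335  86:3448  87:8232
  88:10861  89:8345  90:751  91:10173  92:10575  93:6329  94:604  95:13155
  96:4807  97:208  98:11416  99:8813  100:12756  101:12901  102:11914  103:4574
  104:6889  105:2925  106:3206  107:3369  108:11789  109:12973  110:8499  111:11308
  112:7095  113:2655  114:12592  115:12319  116:4176
Giant step factor: 5843^(-117) ≡ 7638 (mod 13681).
Scan 10544·7638^i mod 13681 for i = 0, 1, …:
  i=0: 10544   i=1: 8706   i=2: 6768   i=3: 7166
  i=4: 9908   i=5: 7693   i=6: 12920   i=7: 1907
  i=8: 9082   i=9: 5646     …   i=55: 2943
  i=56: 751
Match at i=56, j=90: e = 56·117 + 90 = 6642.

6642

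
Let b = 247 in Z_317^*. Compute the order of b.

79

The order of 247 must divide p − 1 = 316 = 2^2 · 79.
Divisors: 1, 2, 4, 79, 158, 316.
Check each in increasing order: 247^1 ≡ 247;  247^2 ≡ 145;  247^4 ≡ 103;  247^79 ≡ 1.
Smallest exponent giving 1 is 79.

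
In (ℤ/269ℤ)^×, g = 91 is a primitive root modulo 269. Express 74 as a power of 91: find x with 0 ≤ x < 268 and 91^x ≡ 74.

Successive powers of 91 modulo 269:
  91^0=1  91^1=91  91^2=211  91^3=102  91^4=136  91^5=2
  91^6=182  91^7=153  91^8=204  91^9=3  91^10=4  91^11=95
  91^12=37  91^13=139  91^14=6  91^15=8  91^16=190  91^17=74
So 91^17 ≡ 74 (mod 269), giving x = 17.

17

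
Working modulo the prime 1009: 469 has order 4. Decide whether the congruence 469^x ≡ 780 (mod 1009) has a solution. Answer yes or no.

no

⟨469⟩ has order 4; its elements mod 1009 are {1, 469, 540, 1008}.
780 is not in this set.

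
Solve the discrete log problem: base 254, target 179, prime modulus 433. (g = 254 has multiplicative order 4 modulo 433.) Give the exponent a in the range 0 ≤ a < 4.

3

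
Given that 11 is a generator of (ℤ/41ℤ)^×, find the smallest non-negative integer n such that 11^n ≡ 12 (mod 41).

9

Successive powers of 11 modulo 41:
  11^0=1  11^1=11  11^2=39  11^3=19  11^4=4  11^5=3
  11^6=33  11^7=35  11^8=16  11^9=12
So 11^9 ≡ 12 (mod 41), giving n = 9.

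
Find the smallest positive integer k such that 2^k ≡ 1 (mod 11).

10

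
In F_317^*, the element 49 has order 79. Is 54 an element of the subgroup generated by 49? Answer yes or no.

54 ∈ ⟨49⟩ iff 54^79 ≡ 1 (mod 317), since |⟨49⟩| = 79.
54^79 mod 317 = 1.
Since 1 = 1, 54 lies in the subgroup.

yes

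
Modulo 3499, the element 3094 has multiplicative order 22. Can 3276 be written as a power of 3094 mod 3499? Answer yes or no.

yes

3276 ∈ ⟨3094⟩ iff 3276^22 ≡ 1 (mod 3499), since |⟨3094⟩| = 22.
3276^22 mod 3499 = 1.
Since 1 = 1, 3276 lies in the subgroup.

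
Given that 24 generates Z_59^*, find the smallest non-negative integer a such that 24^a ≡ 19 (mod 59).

Baby-step giant-step with m = ceil(sqrt(58)) = 8.
Baby table (24^j mod 59 for j=0..7):
  0:1  1:24  2:45  3:18  4:19  5:43  6:29  7:47
Giant step factor: 24^(-8) ≡ 17 (mod 59).
Scan 19·17^i mod 59 for i = 0, 1, …:
  i=0: 19
Match at i=0, j=4: a = 0·8 + 4 = 4.

4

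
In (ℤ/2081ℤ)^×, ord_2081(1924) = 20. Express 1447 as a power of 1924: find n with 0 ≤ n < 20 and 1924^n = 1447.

Successive powers of 1924 modulo 2081:
  1924^0=1  1924^1=1924  1924^2=1758  1924^3=767  1924^4=279  1924^5=1979
  1924^6=1447
So 1924^6 ≡ 1447 (mod 2081), giving n = 6.

6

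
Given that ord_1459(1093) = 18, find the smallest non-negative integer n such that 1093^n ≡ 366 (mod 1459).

10

Successive powers of 1093 modulo 1459:
  1093^0=1  1093^1=1093  1093^2=1187  1093^3=340  1093^4=1034  1093^5=896
  1093^6=339  1093^7=1400  1093^8=1168  1093^9=1458  1093^10=366
So 1093^10 ≡ 366 (mod 1459), giving n = 10.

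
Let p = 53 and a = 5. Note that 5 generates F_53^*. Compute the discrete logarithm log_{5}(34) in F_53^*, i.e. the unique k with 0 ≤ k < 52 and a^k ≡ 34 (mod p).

29

Baby-step giant-step with m = ceil(sqrt(52)) = 8.
Baby table (5^j mod 53 for j=0..7):
  0:1  1:5  2:25  3:19  4:42  5:51  6:43  7:3
Giant step factor: 5^(-8) ≡ 46 (mod 53).
Scan 34·46^i mod 53 for i = 0, 1, …:
  i=0: 34   i=1: 27   i=2: 23   i=3: 51
Match at i=3, j=5: k = 3·8 + 5 = 29.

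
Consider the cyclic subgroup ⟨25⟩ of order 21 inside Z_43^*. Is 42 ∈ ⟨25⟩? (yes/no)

no

42 ∈ ⟨25⟩ iff 42^21 ≡ 1 (mod 43), since |⟨25⟩| = 21.
42^21 mod 43 = 42.
Since 42 ≠ 1, 42 does not lie in the subgroup.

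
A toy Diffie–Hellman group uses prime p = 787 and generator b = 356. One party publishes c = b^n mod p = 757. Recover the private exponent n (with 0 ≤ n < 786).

Baby-step giant-step with m = ceil(sqrt(786)) = 29.
Baby table (356^j mod 787 for j=0..28):
  0:1  1:356  2:29  3:93  4:54  5:336  6:779  7:300
  8:555  9:43  10:355  11:460  12:64  13:748  14:282  15:443
  16:308  17:255  18:275  19:312  20:105  21:391  22:684  23:321
  24:161  25:652  26:734  27:20  28:37
Giant step factor: 356^(-29) ≡ 403 (mod 787).
Scan 757·403^i mod 787 for i = 0, 1, …:
  i=0: 757   i=1: 502   i=2: 47   i=3: 53
  i=4: 110   i=5: 258   i=6: 90   i=7: 68
  i=8: 646   i=9: 628     …   i=16: 203
  i=17: 748
Match at i=17, j=13: n = 17·29 + 13 = 506.

506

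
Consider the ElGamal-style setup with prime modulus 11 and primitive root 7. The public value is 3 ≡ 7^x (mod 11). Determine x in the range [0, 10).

Successive powers of 7 modulo 11:
  7^0=1  7^1=7  7^2=5  7^3=2  7^4=3
So 7^4 ≡ 3 (mod 11), giving x = 4.

4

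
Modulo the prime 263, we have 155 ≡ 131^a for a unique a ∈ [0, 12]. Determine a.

Compute 131^0 mod 263 = 1, then multiply by 131 repeatedly:
  131^0=1  131^1=131  131^2=66  131^3=230  131^4=148
  131^5=189  131^6=37  131^7=113  131^8=75  131^9=94
  131^10=216  131^11=155
Found 155 at exponent 11.

11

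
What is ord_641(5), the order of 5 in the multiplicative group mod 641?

64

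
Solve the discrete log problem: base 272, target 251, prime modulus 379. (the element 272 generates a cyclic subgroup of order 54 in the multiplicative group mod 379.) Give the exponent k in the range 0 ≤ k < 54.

8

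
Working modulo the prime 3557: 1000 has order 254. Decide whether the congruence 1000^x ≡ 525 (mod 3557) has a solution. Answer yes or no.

no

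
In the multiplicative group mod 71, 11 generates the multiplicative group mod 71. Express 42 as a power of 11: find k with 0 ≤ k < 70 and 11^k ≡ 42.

53

Baby-step giant-step with m = ceil(sqrt(70)) = 9.
Baby table (11^j mod 71 for j=0..8):
  0:1  1:11  2:50  3:53  4:15  5:23  6:40  7:14
  8:12
Giant step factor: 11^(-9) ≡ 7 (mod 71).
Scan 42·7^i mod 71 for i = 0, 1, …:
  i=0: 42   i=1: 10   i=2: 70   i=3: 64
  i=4: 22   i=5: 12
Match at i=5, j=8: k = 5·9 + 8 = 53.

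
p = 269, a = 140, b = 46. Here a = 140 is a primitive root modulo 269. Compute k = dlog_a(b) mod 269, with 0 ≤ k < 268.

Baby-step giant-step with m = ceil(sqrt(268)) = 17.
Baby table (140^j mod 269 for j=0..16):
  0:1  1:140  2:232  3:200  4:24  5:132  6:188  7:227
  8:38  9:209  10:208  11:68  12:105  13:174  14:150  15:18
  16:99
Giant step factor: 140^(-17) ≡ 145 (mod 269).
Scan 46·145^i mod 269 for i = 0, 1, …:
  i=0: 46   i=1: 214   i=2: 95   i=3: 56
  i=4: 50   i=5: 256   i=6: 267   i=7: 248
  i=8: 183   i=9: 173   i=10: 68
Match at i=10, j=11: k = 10·17 + 11 = 181.

181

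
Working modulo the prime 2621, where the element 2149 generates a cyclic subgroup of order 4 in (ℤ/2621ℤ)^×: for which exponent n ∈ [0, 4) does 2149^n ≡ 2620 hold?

2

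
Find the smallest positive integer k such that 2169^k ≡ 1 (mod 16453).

5484

The order of 2169 must divide p − 1 = 16452 = 2^2 · 3^2 · 457.
Divisors: 1, 2, 3, 4, 6, 9, 12, 18, 36, 457, 914, 1371, 1828, 2742, 4113, 5484, 8226, 16452.
Check each in increasing order: 2169^1 ≡ 2169;  2169^2 ≡ 15456;  2169^3 ≡ 9303;  2169^4 ≡ 6829;  2169^6 ≡ 3029;  2169^9 ≡ 11251;  2169^12 ≡ 10520;  2169^18 ≡ 12072;  2169^36 ≡ 8963;  2169^457 ≡ 15653;  2169^914 ≡ 14786;  2169^1371 ≡ 907;  2169^1828 ≡ 14785;  2169^2742 ≡ 16452;  2169^4113 ≡ 15546;  2169^5484 ≡ 1.
Smallest exponent giving 1 is 5484.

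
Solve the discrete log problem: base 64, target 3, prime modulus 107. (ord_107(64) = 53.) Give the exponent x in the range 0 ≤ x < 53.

47

Baby-step giant-step with m = ceil(sqrt(53)) = 8.
Baby table (64^j mod 107 for j=0..7):
  0:1  1:64  2:30  3:101  4:44  5:34  6:36  7:57
Giant step factor: 64^(-8) ≡ 75 (mod 107).
Scan 3·75^i mod 107 for i = 0, 1, …:
  i=0: 3   i=1: 11   i=2: 76   i=3: 29
  i=4: 35   i=5: 57
Match at i=5, j=7: x = 5·8 + 7 = 47.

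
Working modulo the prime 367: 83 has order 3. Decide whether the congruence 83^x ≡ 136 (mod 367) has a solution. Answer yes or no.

136 ∈ ⟨83⟩ iff 136^3 ≡ 1 (mod 367), since |⟨83⟩| = 3.
136^3 mod 367 = 38.
Since 38 ≠ 1, 136 does not lie in the subgroup.

no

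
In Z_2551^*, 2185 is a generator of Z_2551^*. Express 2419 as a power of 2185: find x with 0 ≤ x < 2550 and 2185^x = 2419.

Baby-step giant-step with m = ceil(sqrt(2550)) = 51.
Baby table (2185^j mod 2551 for j=0..50):
  0:1  1:2185  2:1304  3:2324  4:1450  5:2459  6:509  7:2480
  8:476  9:1803  10:811  11:1641  12:1430  13:2126  14:2490  15:1918
  16:2088  17:1092  18:835  19:510  20:2114  21:1780  22:1576  23:2261
  24:1549  25:1939  26:2055  27:415  28:1170  29:348  30:182  31:2265
  32:85  33:2053  34:1147  35:1113  36:802  37:2384  38:2449  39:1618
  40:2195  41:195  42:58  43:1731  44:1653  45:2140  46:2468  47:2317
  48:1461  49:984  50:2098
Giant step factor: 2185^(-51) ≡ 150 (mod 2551).
Scan 2419·150^i mod 2551 for i = 0, 1, …:
  i=0: 2419   i=1: 608   i=2: 1915   i=3: 1538
  i=4: 1110   i=5: 685   i=6: 710   i=7: 1909
  i=8: 638   i=9: 1313     …   i=38: 1185
  i=39: 1731
Match at i=39, j=43: x = 39·51 + 43 = 2032.

2032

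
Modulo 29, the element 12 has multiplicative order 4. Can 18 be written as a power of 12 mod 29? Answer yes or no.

⟨12⟩ has order 4; its elements mod 29 are {1, 12, 17, 28}.
18 is not in this set.

no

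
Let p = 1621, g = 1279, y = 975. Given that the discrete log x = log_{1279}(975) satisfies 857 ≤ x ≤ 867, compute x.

Compute 1279^857 mod 1621 = 1233, then multiply by 1279 repeatedly:
  1279^857=1233  1279^858=1395  1279^859=1105  1279^860=1404  1279^861=1269
  1279^862=430  1279^863=451  1279^864=1374  1279^865=182  1279^866=975
Found 975 at exponent 866.

866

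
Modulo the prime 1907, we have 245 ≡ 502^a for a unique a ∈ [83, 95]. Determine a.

95

Compute 502^83 mod 1907 = 150, then multiply by 502 repeatedly:
  502^83=150  502^84=927  502^85=46  502^86=208  502^87=1438
  502^88=1030  502^89=263  502^90=443  502^91=1174  502^92=85
  502^93=716  502^94=916  502^95=245
Found 245 at exponent 95.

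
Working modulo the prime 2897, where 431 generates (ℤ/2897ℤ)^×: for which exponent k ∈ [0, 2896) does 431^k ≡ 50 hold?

Baby-step giant-step with m = ceil(sqrt(2896)) = 54.
Baby table (431^j mod 2897 for j=0..53):
  0:1  1:431  2:353  3:1499  4:38  5:1893  6:1826  7:1919
  8:1444  9:2406  10:2757  11:497  12:2726  13:1621  14:474  15:1504
  16:2193  17:761  18:630  19:2109  20:2218  21:2845  22:764  23:1923
  24:271  25:921  26:62  27:649  28:1607  29:234  30:2356  31:1486
  32:229  33:201  34:2618  35:1425  36:11  37:1844  38:986  39:2004
  40:418  41:544  42:2704  43:830  44:1399  45:393  46:1357  47:2570
  48:1016  49:449  50:2317  51:2059  52:947  53:2577
Giant step factor: 431^(-54) ≡ 2160 (mod 2897).
Scan 50·2160^i mod 2897 for i = 0, 1, …:
  i=0: 50   i=1: 811   i=2: 1972   i=3: 930
  i=4: 1179   i=5: 177   i=6: 2813   i=7: 1071
  i=8: 1554   i=9: 1914     …   i=32: 1636
  i=33: 2317
Match at i=33, j=50: k = 33·54 + 50 = 1832.

1832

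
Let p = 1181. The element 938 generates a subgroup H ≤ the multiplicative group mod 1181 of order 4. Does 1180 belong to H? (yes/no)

yes

⟨938⟩ has order 4; its elements mod 1181 are {1, 243, 938, 1180}.
1180 is in this set.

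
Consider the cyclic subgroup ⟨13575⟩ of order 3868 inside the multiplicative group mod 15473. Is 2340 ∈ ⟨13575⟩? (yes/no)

no

2340 ∈ ⟨13575⟩ iff 2340^3868 ≡ 1 (mod 15473), since |⟨13575⟩| = 3868.
2340^3868 mod 15473 = 8627.
Since 8627 ≠ 1, 2340 does not lie in the subgroup.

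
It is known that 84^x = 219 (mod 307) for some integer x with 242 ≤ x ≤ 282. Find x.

260

Compute 84^242 mod 307 = 229, then multiply by 84 repeatedly:
  84^242=229  84^243=202  84^244=83  84^245=218  84^246=199
  84^247=138  84^248=233  84^249=231  84^250=63  84^251=73
  84^252=299  84^253=249  84^254=40  84^255=290  84^256=107
  84^257=85  84^258=79  84^259=189  84^260=219
Found 219 at exponent 260.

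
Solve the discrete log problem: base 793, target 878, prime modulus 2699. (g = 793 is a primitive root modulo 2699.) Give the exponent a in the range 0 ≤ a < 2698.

940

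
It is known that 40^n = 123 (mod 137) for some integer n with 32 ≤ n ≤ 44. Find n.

40

Compute 40^32 mod 137 = 60, then multiply by 40 repeatedly:
  40^32=60  40^33=71  40^34=100  40^35=27  40^36=121
  40^37=45  40^38=19  40^39=75  40^40=123
Found 123 at exponent 40.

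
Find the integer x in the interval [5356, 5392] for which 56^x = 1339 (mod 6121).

Compute 56^5356 mod 6121 = 4898, then multiply by 56 repeatedly:
  56^5356=4898  56^5357=4964  56^5358=2539  56^5359=1401  56^5360=5004
  56^5361=4779  56^5362=4421  56^5363=2736  56^5364=191  56^5365=4575
  56^5366=5239  56^5367=5697  56^5368=740  56^5369=4714  56^5370=781
  56^5371=889  56^5372=816  56^5373=2849  56^5374=398  56^5375=3925
  56^5376=5565  56^5377=5590  56^5378=869  56^5379=5817  56^5380=1339
Found 1339 at exponent 5380.

5380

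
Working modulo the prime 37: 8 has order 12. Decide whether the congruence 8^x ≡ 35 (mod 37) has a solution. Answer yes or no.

no

⟨8⟩ has order 12; its elements mod 37 are {1, 6, 8, 10, 11, 14, 23, 26, 27, 29, 31, 36}.
35 is not in this set.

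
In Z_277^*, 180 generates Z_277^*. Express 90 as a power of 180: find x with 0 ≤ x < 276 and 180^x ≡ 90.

16

Successive powers of 180 modulo 277:
  180^0=1  180^1=180  180^2=268  180^3=42  180^4=81  180^5=176
  180^6=102  180^7=78  180^8=190  180^9=129  180^10=229  180^11=224
  180^12=155  180^13=200  180^14=267  180^15=139  180^16=90
So 180^16 ≡ 90 (mod 277), giving x = 16.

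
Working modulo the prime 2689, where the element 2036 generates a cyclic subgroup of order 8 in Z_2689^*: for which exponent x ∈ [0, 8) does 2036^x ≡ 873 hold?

3

Successive powers of 2036 modulo 2689:
  2036^0=1  2036^1=2036  2036^2=1547  2036^3=873
So 2036^3 ≡ 873 (mod 2689), giving x = 3.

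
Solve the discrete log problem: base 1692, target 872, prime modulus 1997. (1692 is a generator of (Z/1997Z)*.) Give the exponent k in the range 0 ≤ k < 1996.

Baby-step giant-step with m = ceil(sqrt(1996)) = 45.
Baby table (1692^j mod 1997 for j=0..44):
  0:1  1:1692  2:1163  3:751  4:600  5:724  6:847  7:1275
  8:540  9:1051  10:962  11:149  12:486  13:1545  14:67  15:1532
  16:38  17:392  18:260  19:580  20:833  21:1551  22:234  23:522
  24:550  25:1995  26:610  27:1668  28:495  29:797  30:549  31:303
  32:1444  33:917  34:1892  35:73  36:1699  37:1025  38:904  39:1863
  40:930  41:1921  42:1213  43:1477  44:837
Giant step factor: 1692^(-45) ≡ 181 (mod 1997).
Scan 872·181^i mod 1997 for i = 0, 1, …:
  i=0: 872   i=1: 69   i=2: 507   i=3: 1902
  i=4: 778   i=5: 1028   i=6: 347   i=7: 900
  i=8: 1143   i=9: 1192     …   i=32: 897
  i=33: 600
Match at i=33, j=4: k = 33·45 + 4 = 1489.

1489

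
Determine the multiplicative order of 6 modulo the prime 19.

9

The order of 6 must divide p − 1 = 18 = 2 · 3^2.
Divisors: 1, 2, 3, 6, 9, 18.
Check each in increasing order: 6^1 ≡ 6;  6^2 ≡ 17;  6^3 ≡ 7;  6^6 ≡ 11;  6^9 ≡ 1.
Smallest exponent giving 1 is 9.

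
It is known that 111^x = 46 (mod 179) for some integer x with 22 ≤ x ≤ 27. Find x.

22

Compute 111^22 mod 179 = 46, then multiply by 111 repeatedly:
  111^22=46
Found 46 at exponent 22.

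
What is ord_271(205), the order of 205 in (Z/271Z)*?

The order of 205 must divide p − 1 = 270 = 2 · 3^3 · 5.
Divisors: 1, 2, 3, 5, 6, 9, 10, 15, 18, 27, 30, 45, 54, 90, 135, 270.
Check each in increasing order: 205^1 ≡ 205;  205^2 ≡ 20;  205^3 ≡ 35;  205^5 ≡ 158;  205^6 ≡ 141;  205^9 ≡ 57;  205^10 ≡ 32;  205^15 ≡ 178;  205^18 ≡ 268;  205^27 ≡ 100;  205^30 ≡ 248;  205^45 ≡ 242;  205^54 ≡ 244;  205^90 ≡ 28;  205^135 ≡ 1.
Smallest exponent giving 1 is 135.

135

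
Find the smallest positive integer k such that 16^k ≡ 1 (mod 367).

The order of 16 must divide p − 1 = 366 = 2 · 3 · 61.
Divisors: 1, 2, 3, 6, 61, 122, 183, 366.
Check each in increasing order: 16^1 ≡ 16;  16^2 ≡ 256;  16^3 ≡ 59;  16^6 ≡ 178;  16^61 ≡ 83;  16^122 ≡ 283;  16^183 ≡ 1.
Smallest exponent giving 1 is 183.

183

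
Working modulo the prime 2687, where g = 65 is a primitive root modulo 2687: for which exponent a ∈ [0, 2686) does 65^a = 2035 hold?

1737

Baby-step giant-step with m = ceil(sqrt(2686)) = 52.
Baby table (65^j mod 2687 for j=0..51):
  0:1  1:65  2:1538  3:551  4:884  5:1033  6:2657  7:737
  8:2226  9:2279  10:350  11:1254  12:900  13:2073  14:395  15:1492
  16:248  17:2685  18:2557  19:2298  20:1585  21:919  22:621  23:60
  24:1213  25:922  26:816  27:1987  28:179  29:887  30:1228  31:1897
  32:2390  33:2191  34:4  35:260  36:778  37:2204  38:849  39:1445
  40:2567  41:261  42:843  43:1055  44:1400  45:2329  46:913  47:231
  48:1580  49:594  50:992  51:2679
Giant step factor: 65^(-52) ≡ 1359 (mod 2687).
Scan 2035·1359^i mod 2687 for i = 0, 1, …:
  i=0: 2035   i=1: 642   i=2: 1890   i=3: 2425
  i=4: 1313   i=5: 199   i=6: 1741   i=7: 1459
  i=8: 2462   i=9: 543     …   i=32: 406
  i=33: 919
Match at i=33, j=21: a = 33·52 + 21 = 1737.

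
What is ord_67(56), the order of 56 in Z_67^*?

The order of 56 must divide p − 1 = 66 = 2 · 3 · 11.
Divisors: 1, 2, 3, 6, 11, 22, 33, 66.
Check each in increasing order: 56^1 ≡ 56;  56^2 ≡ 54;  56^3 ≡ 9;  56^6 ≡ 14;  56^11 ≡ 37;  56^22 ≡ 29;  56^33 ≡ 1.
Smallest exponent giving 1 is 33.

33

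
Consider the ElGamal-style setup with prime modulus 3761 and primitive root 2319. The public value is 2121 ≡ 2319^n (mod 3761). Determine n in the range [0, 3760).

3519

Baby-step giant-step with m = ceil(sqrt(3760)) = 62.
Baby table (2319^j mod 3761 for j=0..61):
  0:1  1:2319  2:3292  3:3079  4:1823  5:173  6:2521  7:1605
  8:2366  9:3216  10:3602  11:3618  12:3112  13:3130  14:3501  15:2581
  16:1588  17:553  18:3667  19:152  20:2715  21:171  22:1644  23:2543
  24:3730  25:3331  26:3256  27:2337  28:3663  29:2159  30:830  31:2899
  32:1874  33:1851  34:1168  35:672  36:1314  37:756  38:538  39:2731
  40:3426  41:1662  42:2914  43:2810  44:2338  45:2221  46:1690  47:148
  48:961  49:2047  50:611  51:2773  52:3038  53:769  54:597  55:395
  56:2082  57:2795  58:1402  59:1734  60:637  61:2891
Giant step factor: 2319^(-62) ≡ 1747 (mod 3761).
Scan 2121·1747^i mod 3761 for i = 0, 1, …:
  i=0: 2121   i=1: 802   i=2: 2002   i=3: 3525
  i=4: 1418   i=5: 2508   i=6: 3672   i=7: 2479
  i=8: 1902   i=9: 1831     …   i=55: 2633
  i=56: 148
Match at i=56, j=47: n = 56·62 + 47 = 3519.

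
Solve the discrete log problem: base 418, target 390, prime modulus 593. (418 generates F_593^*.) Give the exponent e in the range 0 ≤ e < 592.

Baby-step giant-step with m = ceil(sqrt(592)) = 25.
Baby table (418^j mod 593 for j=0..24):
  0:1  1:418  2:382  3:159  4:46  5:252  6:375  7:198
  8:337  9:325  10:53  11:213  12:84  13:125  14:66  15:310
  16:306  17:413  18:71  19:28  20:437  21:22  22:301  23:102
  24:533
Giant step factor: 418^(-25) ≡ 426 (mod 593).
Scan 390·426^i mod 593 for i = 0, 1, …:
  i=0: 390   i=1: 100   i=2: 497   i=3: 21
  i=4: 51   i=5: 378   i=6: 325
Match at i=6, j=9: e = 6·25 + 9 = 159.

159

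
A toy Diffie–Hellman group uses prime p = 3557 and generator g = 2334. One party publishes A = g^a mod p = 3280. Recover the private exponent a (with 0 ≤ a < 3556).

1793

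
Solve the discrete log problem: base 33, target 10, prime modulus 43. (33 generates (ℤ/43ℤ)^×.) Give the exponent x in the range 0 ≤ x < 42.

22

Successive powers of 33 modulo 43:
  33^0=1  33^1=33  33^2=14  33^3=32  33^4=24  33^5=18
  33^6=35  33^7=37  33^8=17  33^9=2  33^10=23  33^11=28
  33^12=21  33^13=5  33^14=36  33^15=27  33^16=31  33^17=34
  33^18=4  33^19=3  33^20=13  33^21=42  33^22=10
So 33^22 ≡ 10 (mod 43), giving x = 22.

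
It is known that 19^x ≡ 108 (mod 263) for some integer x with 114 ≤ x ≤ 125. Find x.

Compute 19^114 mod 263 = 93, then multiply by 19 repeatedly:
  19^114=93  19^115=189  19^116=172  19^117=112  19^118=24
  19^119=193  19^120=248  19^121=241  19^122=108
Found 108 at exponent 122.

122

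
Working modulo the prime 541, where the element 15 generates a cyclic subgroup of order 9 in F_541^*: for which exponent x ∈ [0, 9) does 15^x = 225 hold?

2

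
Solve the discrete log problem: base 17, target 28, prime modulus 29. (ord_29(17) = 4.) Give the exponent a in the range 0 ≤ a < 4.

Successive powers of 17 modulo 29:
  17^0=1  17^1=17  17^2=28
So 17^2 ≡ 28 (mod 29), giving a = 2.

2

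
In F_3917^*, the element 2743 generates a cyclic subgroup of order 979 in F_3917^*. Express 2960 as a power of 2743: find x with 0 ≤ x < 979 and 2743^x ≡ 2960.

Baby-step giant-step with m = ceil(sqrt(979)) = 32.
Baby table (2743^j mod 3917 for j=0..31):
  0:1  1:2743  2:3409  3:1008  4:3459  5:1063  6:1561  7:542
  8:2163  9:2771  10:1873  11:2452  12:347  13:3907  14:3906  15:1163
  16:1671  17:663  18:1121  19:58  20:2414  21:1872  22:3626  23:855
  24:2899  25:447  26:100  27:110  28:121  29:2875  30:1204  31:541
Giant step factor: 2743^(-32) ≡ 493 (mod 3917).
Scan 2960·493^i mod 3917 for i = 0, 1, …:
  i=0: 2960   i=1: 2156   i=2: 1401   i=3: 1301
  i=4: 2922   i=5: 3007   i=6: 1825   i=7: 2732
  i=8: 3345   i=9: 28     …   i=20: 2910
  i=21: 1008
Match at i=21, j=3: x = 21·32 + 3 = 675.

675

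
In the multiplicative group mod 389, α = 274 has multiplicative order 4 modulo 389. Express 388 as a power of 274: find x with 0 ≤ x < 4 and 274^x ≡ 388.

Successive powers of 274 modulo 389:
  274^0=1  274^1=274  274^2=388
So 274^2 ≡ 388 (mod 389), giving x = 2.

2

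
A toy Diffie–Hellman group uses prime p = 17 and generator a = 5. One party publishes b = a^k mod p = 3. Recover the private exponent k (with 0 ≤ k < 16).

13

Successive powers of 5 modulo 17:
  5^0=1  5^1=5  5^2=8  5^3=6  5^4=13  5^5=14
  5^6=2  5^7=10  5^8=16  5^9=12  5^10=9  5^11=11
  5^12=4  5^13=3
So 5^13 ≡ 3 (mod 17), giving k = 13.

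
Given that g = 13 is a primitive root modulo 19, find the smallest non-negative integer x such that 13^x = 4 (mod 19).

4

Successive powers of 13 modulo 19:
  13^0=1  13^1=13  13^2=17  13^3=12  13^4=4
So 13^4 ≡ 4 (mod 19), giving x = 4.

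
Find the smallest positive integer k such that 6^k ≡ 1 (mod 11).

The order of 6 must divide p − 1 = 10 = 2 · 5.
Divisors: 1, 2, 5, 10.
Check each in increasing order: 6^1 ≡ 6;  6^2 ≡ 3;  6^5 ≡ 10;  6^10 ≡ 1.
Smallest exponent giving 1 is 10.

10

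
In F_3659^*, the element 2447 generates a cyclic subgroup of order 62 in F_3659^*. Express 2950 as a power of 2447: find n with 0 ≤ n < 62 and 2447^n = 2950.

Successive powers of 2447 modulo 3659:
  2447^0=1  2447^1=2447  2447^2=1685  2447^3=3161  2447^4=3500  2447^5=2440
  2447^6=2851  2447^7=2343  2447^8=3327  2447^9=3553  2447^10=407  2447^11=681
  2447^12=1562  2447^13=2218  2447^14=1149  2447^15=1491  2447^16=454  2447^17=2261
  2447^18=259  2447^19=766  2447^20=994  2447^21=2742  2447^22=2727  2447^23=2612
  2447^24=2950
So 2447^24 ≡ 2950 (mod 3659), giving n = 24.

24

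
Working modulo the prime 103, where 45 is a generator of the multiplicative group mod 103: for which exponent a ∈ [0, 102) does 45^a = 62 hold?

Baby-step giant-step with m = ceil(sqrt(102)) = 11.
Baby table (45^j mod 103 for j=0..10):
  0:1  1:45  2:68  3:73  4:92  5:20  6:76  7:21
  8:18  9:89  10:91
Giant step factor: 45^(-11) ≡ 70 (mod 103).
Scan 62·70^i mod 103 for i = 0, 1, …:
  i=0: 62   i=1: 14   i=2: 53   i=3: 2
  i=4: 37   i=5: 15   i=6: 20
Match at i=6, j=5: a = 6·11 + 5 = 71.

71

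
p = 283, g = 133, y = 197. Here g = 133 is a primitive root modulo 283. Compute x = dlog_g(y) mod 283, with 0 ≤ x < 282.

219

Baby-step giant-step with m = ceil(sqrt(282)) = 17.
Baby table (133^j mod 283 for j=0..16):
  0:1  1:133  2:143  3:58  4:73  5:87  6:251  7:272
  8:235  9:125  10:211  11:46  12:175  13:69  14:121  15:245
  16:40
Giant step factor: 133^(-17) ≡ 139 (mod 283).
Scan 197·139^i mod 283 for i = 0, 1, …:
  i=0: 197   i=1: 215   i=2: 170   i=3: 141
  i=4: 72   i=5: 103   i=6: 167   i=7: 7
  i=8: 124   i=9: 256   i=10: 209   i=11: 185
  i=12: 245
Match at i=12, j=15: x = 12·17 + 15 = 219.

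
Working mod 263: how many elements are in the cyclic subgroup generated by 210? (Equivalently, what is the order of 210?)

131

The order of 210 must divide p − 1 = 262 = 2 · 131.
Divisors: 1, 2, 131, 262.
Check each in increasing order: 210^1 ≡ 210;  210^2 ≡ 179;  210^131 ≡ 1.
Smallest exponent giving 1 is 131.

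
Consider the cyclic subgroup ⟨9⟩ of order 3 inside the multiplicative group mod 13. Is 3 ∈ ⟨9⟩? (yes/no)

yes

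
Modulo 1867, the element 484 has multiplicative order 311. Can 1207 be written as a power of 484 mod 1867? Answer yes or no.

1207 ∈ ⟨484⟩ iff 1207^311 ≡ 1 (mod 1867), since |⟨484⟩| = 311.
1207^311 mod 1867 = 835.
Since 835 ≠ 1, 1207 does not lie in the subgroup.

no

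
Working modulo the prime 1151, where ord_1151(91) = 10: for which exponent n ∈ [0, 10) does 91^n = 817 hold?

3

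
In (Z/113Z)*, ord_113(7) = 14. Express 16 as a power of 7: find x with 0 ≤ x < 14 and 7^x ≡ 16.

6

Successive powers of 7 modulo 113:
  7^0=1  7^1=7  7^2=49  7^3=4  7^4=28  7^5=83
  7^6=16
So 7^6 ≡ 16 (mod 113), giving x = 6.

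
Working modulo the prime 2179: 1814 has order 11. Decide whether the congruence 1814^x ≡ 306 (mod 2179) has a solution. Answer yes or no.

⟨1814⟩ has order 11; its elements mod 2179 are {1, 306, 475, 945, 1188, 1531, 1536, 1542, 1618, 1814, 2118}.
306 is in this set.

yes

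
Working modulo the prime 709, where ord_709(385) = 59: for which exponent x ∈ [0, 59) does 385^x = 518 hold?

4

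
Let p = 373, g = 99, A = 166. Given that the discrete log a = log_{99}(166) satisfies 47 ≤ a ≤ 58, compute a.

53

Compute 99^47 mod 373 = 15, then multiply by 99 repeatedly:
  99^47=15  99^48=366  99^49=53  99^50=25  99^51=237
  99^52=337  99^53=166
Found 166 at exponent 53.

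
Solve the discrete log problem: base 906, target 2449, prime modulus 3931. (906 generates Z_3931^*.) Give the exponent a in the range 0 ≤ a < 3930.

2899

Baby-step giant-step with m = ceil(sqrt(3930)) = 63.
Baby table (906^j mod 3931 for j=0..62):
  0:1  1:906  2:3188  3:2974  4:1709  5:3471  6:3857  7:3714
  8:3879  9:60  10:3257  11:2592  12:1545  13:334  14:3848  15:3422
  16:2704  17:811  18:3600  19:2801  20:2211  21:2287  22:385  23:2882
  24:908  25:1069  26:1488  27:3726  28:2958  29:2937  30:3566  31:3445
  32:3887  33:3377  34:1244  35:2798  36:3424  37:585  38:3256  39:1686
  40:2288  41:1291  42:2139  43:3882  44:2778  45:1028  46:3652  47:2741
  48:2885  49:3626  50:2771  51:2548  52:991  53:1578  54:2715  55:2915
  56:3289  57:136  58:1355  59:1158  60:3502  61:495  62:336
Giant step factor: 906^(-63) ≡ 2701 (mod 3931).
Scan 2449·2701^i mod 3931 for i = 0, 1, …:
  i=0: 2449   i=1: 2807   i=2: 2739   i=3: 3828
  i=4: 898   i=5: 71   i=6: 3083   i=7: 1325
  i=8: 1615   i=9: 2636     …   i=45: 1936
  i=46: 906
Match at i=46, j=1: a = 46·63 + 1 = 2899.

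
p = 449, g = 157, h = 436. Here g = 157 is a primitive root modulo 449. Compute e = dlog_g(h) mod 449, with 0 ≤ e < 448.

Baby-step giant-step with m = ceil(sqrt(448)) = 22.
Baby table (157^j mod 449 for j=0..21):
  0:1  1:157  2:403  3:411  4:320  5:401  6:97  7:412
  8:28  9:355  10:59  11:283  12:429  13:3  14:22  15:311
  16:335  17:62  18:305  19:291  20:338  21:84
Giant step factor: 157^(-22) ≡ 285 (mod 449).
Scan 436·285^i mod 449 for i = 0, 1, …:
  i=0: 436   i=1: 336   i=2: 123   i=3: 33
  i=4: 425   i=5: 344   i=6: 158   i=7: 130
  i=8: 232   i=9: 117     …   i=16: 177
  i=17: 157
Match at i=17, j=1: e = 17·22 + 1 = 375.

375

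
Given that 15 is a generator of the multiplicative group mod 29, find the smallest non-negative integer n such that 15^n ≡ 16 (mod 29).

24

Successive powers of 15 modulo 29:
  15^0=1  15^1=15  15^2=22  15^3=11  15^4=20  15^5=10
  15^6=5  15^7=17  15^8=23  15^9=26  15^10=13  15^11=21
  15^12=25  15^13=27  15^14=28  15^15=14  15^16=7  15^17=18
  15^18=9  15^19=19  15^20=24  15^21=12  15^22=6  15^23=3
  15^24=16
So 15^24 ≡ 16 (mod 29), giving n = 24.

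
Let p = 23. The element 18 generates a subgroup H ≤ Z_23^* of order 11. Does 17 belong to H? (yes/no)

no

17 ∈ ⟨18⟩ iff 17^11 ≡ 1 (mod 23), since |⟨18⟩| = 11.
17^11 mod 23 = 22.
Since 22 ≠ 1, 17 does not lie in the subgroup.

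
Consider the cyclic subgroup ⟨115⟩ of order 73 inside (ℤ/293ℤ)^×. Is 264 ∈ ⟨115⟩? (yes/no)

no

264 ∈ ⟨115⟩ iff 264^73 ≡ 1 (mod 293), since |⟨115⟩| = 73.
264^73 mod 293 = 155.
Since 155 ≠ 1, 264 does not lie in the subgroup.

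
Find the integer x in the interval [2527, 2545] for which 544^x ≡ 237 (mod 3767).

Compute 544^2527 mod 3767 = 3307, then multiply by 544 repeatedly:
  544^2527=3307  544^2528=2149  544^2529=1286  544^2530=2689  544^2531=1220
  544^2532=688  544^2533=1339  544^2534=1385  544^2535=40  544^2536=2925
  544^2537=1526  544^2538=1404  544^2539=2842  544^2540=1578  544^2541=3323
  544^2542=3319  544^2543=1143  544^2544=237
Found 237 at exponent 2544.

2544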